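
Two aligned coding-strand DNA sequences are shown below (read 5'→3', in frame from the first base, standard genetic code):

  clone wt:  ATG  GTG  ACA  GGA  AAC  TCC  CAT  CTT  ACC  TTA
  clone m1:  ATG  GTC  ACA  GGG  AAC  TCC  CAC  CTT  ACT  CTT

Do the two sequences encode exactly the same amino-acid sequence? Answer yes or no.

yes

Codon 1: ATG Met / ATG Met — identical.
Codon 2: GTG Val / GTC Val — synonymous.
Codon 3: ACA Thr / ACA Thr — identical.
Codon 4: GGA Gly / GGG Gly — synonymous.
Codon 5: AAC Asn / AAC Asn — identical.
Codon 6: TCC Ser / TCC Ser — identical.
Codon 7: CAT His / CAC His — synonymous.
Codon 8: CTT Leu / CTT Leu — identical.
Codon 9: ACC Thr / ACT Thr — synonymous.
Codon 10: TTA Leu / CTT Leu — synonymous.
Nonsynonymous differences: 0 → same protein.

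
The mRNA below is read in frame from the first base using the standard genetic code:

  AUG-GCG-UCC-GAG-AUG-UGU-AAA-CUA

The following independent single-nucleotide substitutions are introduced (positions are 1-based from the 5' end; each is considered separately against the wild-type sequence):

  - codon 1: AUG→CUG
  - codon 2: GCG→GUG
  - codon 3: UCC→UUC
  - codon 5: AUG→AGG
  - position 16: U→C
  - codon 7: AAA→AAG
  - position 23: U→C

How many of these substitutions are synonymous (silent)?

1

Codon 1: AUG (Met) → CUG (Leu) — missense.
Codon 2: GCG (Ala) → GUG (Val) — missense.
Codon 3: UCC (Ser) → UUC (Phe) — missense.
Codon 5: AUG (Met) → AGG (Arg) — missense.
Codon 6: UGU (Cys) → CGU (Arg) — missense.
Codon 7: AAA (Lys) → AAG (Lys) — synonymous.
Codon 8: CUA (Leu) → CCA (Pro) — missense.
Synonymous: 1 of 7.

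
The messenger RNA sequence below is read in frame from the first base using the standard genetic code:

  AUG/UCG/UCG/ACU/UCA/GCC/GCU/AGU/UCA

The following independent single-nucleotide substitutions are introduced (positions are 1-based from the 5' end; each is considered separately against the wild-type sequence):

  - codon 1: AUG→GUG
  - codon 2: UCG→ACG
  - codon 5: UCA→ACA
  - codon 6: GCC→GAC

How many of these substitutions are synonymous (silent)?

0

Codon 1: AUG (Met) → GUG (Val) — missense.
Codon 2: UCG (Ser) → ACG (Thr) — missense.
Codon 5: UCA (Ser) → ACA (Thr) — missense.
Codon 6: GCC (Ala) → GAC (Asp) — missense.
Synonymous: 0 of 4.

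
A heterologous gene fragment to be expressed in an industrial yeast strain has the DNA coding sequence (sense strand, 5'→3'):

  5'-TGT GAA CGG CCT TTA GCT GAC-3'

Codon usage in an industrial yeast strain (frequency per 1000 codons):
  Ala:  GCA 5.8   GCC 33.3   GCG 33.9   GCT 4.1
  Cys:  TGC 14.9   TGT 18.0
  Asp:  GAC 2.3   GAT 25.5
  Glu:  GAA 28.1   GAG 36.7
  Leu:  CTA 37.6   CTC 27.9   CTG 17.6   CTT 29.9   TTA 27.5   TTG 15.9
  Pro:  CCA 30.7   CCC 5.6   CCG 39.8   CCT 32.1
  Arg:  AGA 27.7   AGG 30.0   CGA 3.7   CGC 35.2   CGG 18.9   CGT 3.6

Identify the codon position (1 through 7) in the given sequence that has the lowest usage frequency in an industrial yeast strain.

Codon 1 TGT (Cys): 18.0 per 1000.
Codon 2 GAA (Glu): 28.1 per 1000.
Codon 3 CGG (Arg): 18.9 per 1000.
Codon 4 CCT (Pro): 32.1 per 1000.
Codon 5 TTA (Leu): 27.5 per 1000.
Codon 6 GCT (Ala): 4.1 per 1000.
Codon 7 GAC (Asp): 2.3 per 1000.
Lowest frequency is 2.3 at codon 7.

7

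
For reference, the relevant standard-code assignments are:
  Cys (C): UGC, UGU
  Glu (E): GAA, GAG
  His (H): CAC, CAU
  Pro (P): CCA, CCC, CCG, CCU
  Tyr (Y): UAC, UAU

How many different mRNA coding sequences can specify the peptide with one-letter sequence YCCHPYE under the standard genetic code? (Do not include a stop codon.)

Tyr: 2 codons.
Cys: 2 codons.
Cys: 2 codons.
His: 2 codons.
Pro: 4 codons.
Tyr: 2 codons.
Glu: 2 codons.
2 × 2 × 2 × 2 × 4 × 2 × 2 = 256.

256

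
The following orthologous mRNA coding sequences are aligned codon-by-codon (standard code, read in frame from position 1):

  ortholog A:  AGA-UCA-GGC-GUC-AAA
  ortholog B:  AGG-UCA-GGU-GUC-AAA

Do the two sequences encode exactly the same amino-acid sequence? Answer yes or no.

yes

Codon 1: AGA Arg / AGG Arg — synonymous.
Codon 2: UCA Ser / UCA Ser — identical.
Codon 3: GGC Gly / GGU Gly — synonymous.
Codon 4: GUC Val / GUC Val — identical.
Codon 5: AAA Lys / AAA Lys — identical.
Nonsynonymous differences: 0 → same protein.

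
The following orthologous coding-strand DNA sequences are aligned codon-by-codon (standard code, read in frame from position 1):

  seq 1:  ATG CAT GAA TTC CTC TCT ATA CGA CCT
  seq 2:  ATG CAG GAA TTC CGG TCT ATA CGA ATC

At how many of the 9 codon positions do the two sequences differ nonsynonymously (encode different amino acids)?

3

Codon 1: ATG Met / ATG Met — identical.
Codon 2: CAT His / CAG Gln — nonsynonymous.
Codon 3: GAA Glu / GAA Glu — identical.
Codon 4: TTC Phe / TTC Phe — identical.
Codon 5: CTC Leu / CGG Arg — nonsynonymous.
Codon 6: TCT Ser / TCT Ser — identical.
Codon 7: ATA Ile / ATA Ile — identical.
Codon 8: CGA Arg / CGA Arg — identical.
Codon 9: CCT Pro / ATC Ile — nonsynonymous.
Nonsynonymous differences: 3.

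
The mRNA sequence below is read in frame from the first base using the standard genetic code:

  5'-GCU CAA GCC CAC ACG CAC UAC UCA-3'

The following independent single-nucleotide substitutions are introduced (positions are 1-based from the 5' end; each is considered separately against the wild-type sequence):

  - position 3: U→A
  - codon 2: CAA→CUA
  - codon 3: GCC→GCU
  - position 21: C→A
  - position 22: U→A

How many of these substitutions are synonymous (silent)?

2

Codon 1: GCU (Ala) → GCA (Ala) — synonymous.
Codon 2: CAA (Gln) → CUA (Leu) — missense.
Codon 3: GCC (Ala) → GCU (Ala) — synonymous.
Codon 7: UAC (Tyr) → UAA (Stop) — nonsense.
Codon 8: UCA (Ser) → ACA (Thr) — missense.
Synonymous: 2 of 5.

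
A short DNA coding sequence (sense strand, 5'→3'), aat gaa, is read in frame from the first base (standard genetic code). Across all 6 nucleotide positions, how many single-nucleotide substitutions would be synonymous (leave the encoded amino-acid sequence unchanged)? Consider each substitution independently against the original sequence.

Codon 1 (AAT, Asn): 1 synonymous substitution.
Codon 2 (GAA, Glu): 1 synonymous substitution.
Total: 1 + 1 = 2.

2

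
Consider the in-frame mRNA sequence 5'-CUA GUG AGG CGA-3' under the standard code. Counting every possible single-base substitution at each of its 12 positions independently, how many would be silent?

Codon 1 (CUA, Leu): 4 synonymous substitutions.
Codon 2 (GUG, Val): 3 synonymous substitutions.
Codon 3 (AGG, Arg): 2 synonymous substitutions.
Codon 4 (CGA, Arg): 4 synonymous substitutions.
Total: 4 + 3 + 2 + 4 = 13.

13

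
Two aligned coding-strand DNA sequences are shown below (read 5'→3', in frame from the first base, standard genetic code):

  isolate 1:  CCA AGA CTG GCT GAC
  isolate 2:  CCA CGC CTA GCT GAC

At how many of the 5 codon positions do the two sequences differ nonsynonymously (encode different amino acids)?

Codon 1: CCA Pro / CCA Pro — identical.
Codon 2: AGA Arg / CGC Arg — synonymous.
Codon 3: CTG Leu / CTA Leu — synonymous.
Codon 4: GCT Ala / GCT Ala — identical.
Codon 5: GAC Asp / GAC Asp — identical.
Nonsynonymous differences: 0.

0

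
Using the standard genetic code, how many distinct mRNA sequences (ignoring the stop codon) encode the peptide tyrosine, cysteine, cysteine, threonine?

32

Tyr: 2 codons.
Cys: 2 codons.
Cys: 2 codons.
Thr: 4 codons.
2 × 2 × 2 × 4 = 32.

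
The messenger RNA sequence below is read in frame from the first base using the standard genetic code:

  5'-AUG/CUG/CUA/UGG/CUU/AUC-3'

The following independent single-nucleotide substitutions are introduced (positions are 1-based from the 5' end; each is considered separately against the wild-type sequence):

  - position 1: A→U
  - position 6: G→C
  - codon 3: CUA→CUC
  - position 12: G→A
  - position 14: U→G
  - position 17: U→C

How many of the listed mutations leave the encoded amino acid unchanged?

2

Codon 1: AUG (Met) → UUG (Leu) — missense.
Codon 2: CUG (Leu) → CUC (Leu) — synonymous.
Codon 3: CUA (Leu) → CUC (Leu) — synonymous.
Codon 4: UGG (Trp) → UGA (Stop) — nonsense.
Codon 5: CUU (Leu) → CGU (Arg) — missense.
Codon 6: AUC (Ile) → ACC (Thr) — missense.
Synonymous: 2 of 6.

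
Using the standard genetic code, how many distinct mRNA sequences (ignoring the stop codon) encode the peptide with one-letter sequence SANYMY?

192

Ser: 6 codons.
Ala: 4 codons.
Asn: 2 codons.
Tyr: 2 codons.
Met: 1 codon.
Tyr: 2 codons.
6 × 4 × 2 × 2 × 1 × 2 = 192.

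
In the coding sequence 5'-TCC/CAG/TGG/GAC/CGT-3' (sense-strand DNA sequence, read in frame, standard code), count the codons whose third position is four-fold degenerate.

2

Codon 1 TCC (Ser): third position 4-fold.
Codon 2 CAG (Gln): third position 2-fold.
Codon 3 TGG (Trp): third position 1-fold.
Codon 4 GAC (Asp): third position 2-fold.
Codon 5 CGT (Arg): third position 4-fold.
Four-fold degenerate third positions: 2.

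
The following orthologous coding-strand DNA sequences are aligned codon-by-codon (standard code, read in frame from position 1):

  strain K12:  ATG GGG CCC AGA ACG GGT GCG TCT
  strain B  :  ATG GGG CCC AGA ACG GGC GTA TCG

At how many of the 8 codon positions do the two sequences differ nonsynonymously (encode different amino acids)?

1

Codon 1: ATG Met / ATG Met — identical.
Codon 2: GGG Gly / GGG Gly — identical.
Codon 3: CCC Pro / CCC Pro — identical.
Codon 4: AGA Arg / AGA Arg — identical.
Codon 5: ACG Thr / ACG Thr — identical.
Codon 6: GGT Gly / GGC Gly — synonymous.
Codon 7: GCG Ala / GTA Val — nonsynonymous.
Codon 8: TCT Ser / TCG Ser — synonymous.
Nonsynonymous differences: 1.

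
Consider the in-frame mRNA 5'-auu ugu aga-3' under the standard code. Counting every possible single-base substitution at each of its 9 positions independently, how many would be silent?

Codon 1 (AUU, Ile): 2 synonymous substitutions.
Codon 2 (UGU, Cys): 1 synonymous substitution.
Codon 3 (AGA, Arg): 2 synonymous substitutions.
Total: 2 + 1 + 2 = 5.

5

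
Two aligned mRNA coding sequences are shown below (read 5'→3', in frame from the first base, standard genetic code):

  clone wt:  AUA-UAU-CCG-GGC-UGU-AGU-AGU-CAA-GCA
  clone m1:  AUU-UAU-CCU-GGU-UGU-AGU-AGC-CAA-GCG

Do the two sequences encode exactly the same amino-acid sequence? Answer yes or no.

Codon 1: AUA Ile / AUU Ile — synonymous.
Codon 2: UAU Tyr / UAU Tyr — identical.
Codon 3: CCG Pro / CCU Pro — synonymous.
Codon 4: GGC Gly / GGU Gly — synonymous.
Codon 5: UGU Cys / UGU Cys — identical.
Codon 6: AGU Ser / AGU Ser — identical.
Codon 7: AGU Ser / AGC Ser — synonymous.
Codon 8: CAA Gln / CAA Gln — identical.
Codon 9: GCA Ala / GCG Ala — synonymous.
Nonsynonymous differences: 0 → same protein.

yes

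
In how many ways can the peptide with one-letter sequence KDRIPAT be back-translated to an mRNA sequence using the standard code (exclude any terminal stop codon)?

Lys: 2 codons.
Asp: 2 codons.
Arg: 6 codons.
Ile: 3 codons.
Pro: 4 codons.
Ala: 4 codons.
Thr: 4 codons.
2 × 2 × 6 × 3 × 4 × 4 × 4 = 4608.

4608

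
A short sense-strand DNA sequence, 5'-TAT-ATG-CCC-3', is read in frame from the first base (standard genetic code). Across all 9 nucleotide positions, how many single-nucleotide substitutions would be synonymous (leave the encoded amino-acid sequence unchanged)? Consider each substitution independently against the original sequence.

4

Codon 1 (TAT, Tyr): 1 synonymous substitution.
Codon 2 (ATG, Met): 0 synonymous substitutions.
Codon 3 (CCC, Pro): 3 synonymous substitutions.
Total: 1 + 0 + 3 = 4.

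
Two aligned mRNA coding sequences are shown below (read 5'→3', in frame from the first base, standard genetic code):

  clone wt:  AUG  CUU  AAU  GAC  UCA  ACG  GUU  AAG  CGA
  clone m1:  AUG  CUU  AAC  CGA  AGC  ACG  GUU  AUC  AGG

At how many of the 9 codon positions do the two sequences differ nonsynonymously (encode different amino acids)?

Codon 1: AUG Met / AUG Met — identical.
Codon 2: CUU Leu / CUU Leu — identical.
Codon 3: AAU Asn / AAC Asn — synonymous.
Codon 4: GAC Asp / CGA Arg — nonsynonymous.
Codon 5: UCA Ser / AGC Ser — synonymous.
Codon 6: ACG Thr / ACG Thr — identical.
Codon 7: GUU Val / GUU Val — identical.
Codon 8: AAG Lys / AUC Ile — nonsynonymous.
Codon 9: CGA Arg / AGG Arg — synonymous.
Nonsynonymous differences: 2.

2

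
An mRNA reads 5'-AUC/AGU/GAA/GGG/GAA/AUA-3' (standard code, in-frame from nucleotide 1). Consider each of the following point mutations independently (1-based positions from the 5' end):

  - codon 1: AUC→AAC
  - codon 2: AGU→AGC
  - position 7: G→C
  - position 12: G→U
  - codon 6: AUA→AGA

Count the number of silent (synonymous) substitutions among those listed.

Codon 1: AUC (Ile) → AAC (Asn) — missense.
Codon 2: AGU (Ser) → AGC (Ser) — synonymous.
Codon 3: GAA (Glu) → CAA (Gln) — missense.
Codon 4: GGG (Gly) → GGU (Gly) — synonymous.
Codon 6: AUA (Ile) → AGA (Arg) — missense.
Synonymous: 2 of 5.

2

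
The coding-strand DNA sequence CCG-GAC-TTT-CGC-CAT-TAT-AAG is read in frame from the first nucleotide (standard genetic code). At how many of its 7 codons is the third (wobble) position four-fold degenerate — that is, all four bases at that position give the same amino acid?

2

Codon 1 CCG (Pro): third position 4-fold.
Codon 2 GAC (Asp): third position 2-fold.
Codon 3 TTT (Phe): third position 2-fold.
Codon 4 CGC (Arg): third position 4-fold.
Codon 5 CAT (His): third position 2-fold.
Codon 6 TAT (Tyr): third position 2-fold.
Codon 7 AAG (Lys): third position 2-fold.
Four-fold degenerate third positions: 2.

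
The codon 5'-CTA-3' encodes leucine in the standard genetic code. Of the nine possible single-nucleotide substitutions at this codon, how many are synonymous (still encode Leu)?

4

Position 1: TTA → 1 synonymous.
Position 2: none → 0 synonymous.
Position 3: CTT, CTC, CTG → 3 synonymous.
Total: 1 + 0 + 3 = 4.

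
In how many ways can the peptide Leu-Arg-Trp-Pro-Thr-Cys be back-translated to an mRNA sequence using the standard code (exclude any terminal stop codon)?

Leu: 6 codons.
Arg: 6 codons.
Trp: 1 codon.
Pro: 4 codons.
Thr: 4 codons.
Cys: 2 codons.
6 × 6 × 1 × 4 × 4 × 2 = 1152.

1152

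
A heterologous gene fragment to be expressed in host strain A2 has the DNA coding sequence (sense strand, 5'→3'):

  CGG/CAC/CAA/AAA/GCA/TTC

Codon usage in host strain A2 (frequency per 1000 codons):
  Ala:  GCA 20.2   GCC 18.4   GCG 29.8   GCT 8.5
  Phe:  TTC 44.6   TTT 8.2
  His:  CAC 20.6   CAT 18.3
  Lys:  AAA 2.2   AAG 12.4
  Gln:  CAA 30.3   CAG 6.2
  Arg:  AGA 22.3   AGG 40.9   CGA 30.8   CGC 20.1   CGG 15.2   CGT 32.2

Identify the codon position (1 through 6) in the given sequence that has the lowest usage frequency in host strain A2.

4

Codon 1 CGG (Arg): 15.2 per 1000.
Codon 2 CAC (His): 20.6 per 1000.
Codon 3 CAA (Gln): 30.3 per 1000.
Codon 4 AAA (Lys): 2.2 per 1000.
Codon 5 GCA (Ala): 20.2 per 1000.
Codon 6 TTC (Phe): 44.6 per 1000.
Lowest frequency is 2.2 at codon 4.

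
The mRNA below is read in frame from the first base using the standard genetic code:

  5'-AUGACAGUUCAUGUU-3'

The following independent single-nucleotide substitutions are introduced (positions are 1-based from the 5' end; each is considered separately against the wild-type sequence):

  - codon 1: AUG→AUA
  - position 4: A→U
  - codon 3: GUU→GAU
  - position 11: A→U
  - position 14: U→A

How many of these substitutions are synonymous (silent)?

Codon 1: AUG (Met) → AUA (Ile) — missense.
Codon 2: ACA (Thr) → UCA (Ser) — missense.
Codon 3: GUU (Val) → GAU (Asp) — missense.
Codon 4: CAU (His) → CUU (Leu) — missense.
Codon 5: GUU (Val) → GAU (Asp) — missense.
Synonymous: 0 of 5.

0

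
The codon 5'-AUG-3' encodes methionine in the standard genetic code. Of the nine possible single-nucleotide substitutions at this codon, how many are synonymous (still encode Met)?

0

Position 1: none → 0 synonymous.
Position 2: none → 0 synonymous.
Position 3: none → 0 synonymous.
Total: 0 + 0 + 0 = 0.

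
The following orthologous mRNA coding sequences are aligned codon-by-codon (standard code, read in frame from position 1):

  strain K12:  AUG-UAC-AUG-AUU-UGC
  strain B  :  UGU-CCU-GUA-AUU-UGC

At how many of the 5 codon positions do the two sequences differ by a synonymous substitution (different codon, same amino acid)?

0

Codon 1: AUG Met / UGU Cys — nonsynonymous.
Codon 2: UAC Tyr / CCU Pro — nonsynonymous.
Codon 3: AUG Met / GUA Val — nonsynonymous.
Codon 4: AUU Ile / AUU Ile — identical.
Codon 5: UGC Cys / UGC Cys — identical.
Synonymous differences: 0.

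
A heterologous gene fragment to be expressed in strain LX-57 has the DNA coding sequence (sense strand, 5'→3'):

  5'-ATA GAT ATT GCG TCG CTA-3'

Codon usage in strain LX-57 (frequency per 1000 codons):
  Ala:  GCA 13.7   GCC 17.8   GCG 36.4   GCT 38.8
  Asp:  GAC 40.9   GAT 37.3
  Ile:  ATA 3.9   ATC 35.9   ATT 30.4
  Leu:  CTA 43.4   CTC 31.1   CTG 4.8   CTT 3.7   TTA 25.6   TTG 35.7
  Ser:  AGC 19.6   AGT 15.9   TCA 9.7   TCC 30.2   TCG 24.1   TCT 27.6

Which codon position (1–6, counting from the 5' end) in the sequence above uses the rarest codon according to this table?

1

Codon 1 ATA (Ile): 3.9 per 1000.
Codon 2 GAT (Asp): 37.3 per 1000.
Codon 3 ATT (Ile): 30.4 per 1000.
Codon 4 GCG (Ala): 36.4 per 1000.
Codon 5 TCG (Ser): 24.1 per 1000.
Codon 6 CTA (Leu): 43.4 per 1000.
Lowest frequency is 3.9 at codon 1.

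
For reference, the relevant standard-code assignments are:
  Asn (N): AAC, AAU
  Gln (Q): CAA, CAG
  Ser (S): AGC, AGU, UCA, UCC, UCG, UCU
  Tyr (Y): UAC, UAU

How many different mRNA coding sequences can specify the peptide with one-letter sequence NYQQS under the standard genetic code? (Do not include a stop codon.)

Asn: 2 codons.
Tyr: 2 codons.
Gln: 2 codons.
Gln: 2 codons.
Ser: 6 codons.
2 × 2 × 2 × 2 × 6 = 96.

96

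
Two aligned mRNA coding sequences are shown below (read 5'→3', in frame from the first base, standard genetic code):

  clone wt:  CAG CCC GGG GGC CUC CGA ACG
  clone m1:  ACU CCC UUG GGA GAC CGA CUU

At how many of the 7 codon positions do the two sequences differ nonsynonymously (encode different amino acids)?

4

Codon 1: CAG Gln / ACU Thr — nonsynonymous.
Codon 2: CCC Pro / CCC Pro — identical.
Codon 3: GGG Gly / UUG Leu — nonsynonymous.
Codon 4: GGC Gly / GGA Gly — synonymous.
Codon 5: CUC Leu / GAC Asp — nonsynonymous.
Codon 6: CGA Arg / CGA Arg — identical.
Codon 7: ACG Thr / CUU Leu — nonsynonymous.
Nonsynonymous differences: 4.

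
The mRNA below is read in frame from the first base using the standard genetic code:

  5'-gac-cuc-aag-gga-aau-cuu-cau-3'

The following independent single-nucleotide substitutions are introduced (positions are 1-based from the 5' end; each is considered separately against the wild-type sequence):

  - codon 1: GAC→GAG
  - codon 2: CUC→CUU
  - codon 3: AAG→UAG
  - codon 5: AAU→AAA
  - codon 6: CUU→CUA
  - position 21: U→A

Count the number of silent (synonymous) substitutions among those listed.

2

Codon 1: GAC (Asp) → GAG (Glu) — missense.
Codon 2: CUC (Leu) → CUU (Leu) — synonymous.
Codon 3: AAG (Lys) → UAG (Stop) — nonsense.
Codon 5: AAU (Asn) → AAA (Lys) — missense.
Codon 6: CUU (Leu) → CUA (Leu) — synonymous.
Codon 7: CAU (His) → CAA (Gln) — missense.
Synonymous: 2 of 6.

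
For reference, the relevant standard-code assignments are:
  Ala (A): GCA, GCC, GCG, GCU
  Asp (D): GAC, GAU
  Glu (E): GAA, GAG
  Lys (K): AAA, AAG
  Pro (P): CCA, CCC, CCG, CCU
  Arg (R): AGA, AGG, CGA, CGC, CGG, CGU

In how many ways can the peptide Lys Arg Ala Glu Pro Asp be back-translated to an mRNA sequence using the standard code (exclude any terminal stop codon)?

768

Lys: 2 codons.
Arg: 6 codons.
Ala: 4 codons.
Glu: 2 codons.
Pro: 4 codons.
Asp: 2 codons.
2 × 6 × 4 × 2 × 4 × 2 = 768.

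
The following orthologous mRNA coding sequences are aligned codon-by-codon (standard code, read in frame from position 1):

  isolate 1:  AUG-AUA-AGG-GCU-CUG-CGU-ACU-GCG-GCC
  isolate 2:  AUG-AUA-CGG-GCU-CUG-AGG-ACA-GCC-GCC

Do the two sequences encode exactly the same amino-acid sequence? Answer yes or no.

yes

Codon 1: AUG Met / AUG Met — identical.
Codon 2: AUA Ile / AUA Ile — identical.
Codon 3: AGG Arg / CGG Arg — synonymous.
Codon 4: GCU Ala / GCU Ala — identical.
Codon 5: CUG Leu / CUG Leu — identical.
Codon 6: CGU Arg / AGG Arg — synonymous.
Codon 7: ACU Thr / ACA Thr — synonymous.
Codon 8: GCG Ala / GCC Ala — synonymous.
Codon 9: GCC Ala / GCC Ala — identical.
Nonsynonymous differences: 0 → same protein.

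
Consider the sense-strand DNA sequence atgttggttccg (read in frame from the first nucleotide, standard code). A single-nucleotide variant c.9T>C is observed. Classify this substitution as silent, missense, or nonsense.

silent

Position 9 falls in codon 3: GTT → Val.
After the substitution the codon is GTC → Val.
Both encode Val, so the change is synonymous.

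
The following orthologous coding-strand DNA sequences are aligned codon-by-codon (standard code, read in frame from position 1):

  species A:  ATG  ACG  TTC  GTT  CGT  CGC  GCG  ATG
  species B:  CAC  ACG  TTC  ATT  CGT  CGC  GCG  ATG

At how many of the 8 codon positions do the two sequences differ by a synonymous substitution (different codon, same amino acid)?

0

Codon 1: ATG Met / CAC His — nonsynonymous.
Codon 2: ACG Thr / ACG Thr — identical.
Codon 3: TTC Phe / TTC Phe — identical.
Codon 4: GTT Val / ATT Ile — nonsynonymous.
Codon 5: CGT Arg / CGT Arg — identical.
Codon 6: CGC Arg / CGC Arg — identical.
Codon 7: GCG Ala / GCG Ala — identical.
Codon 8: ATG Met / ATG Met — identical.
Synonymous differences: 0.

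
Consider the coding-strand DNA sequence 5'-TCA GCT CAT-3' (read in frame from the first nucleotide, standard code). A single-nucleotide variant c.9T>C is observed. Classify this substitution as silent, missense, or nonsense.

silent

Position 9 falls in codon 3: CAT → His.
After the substitution the codon is CAC → His.
Both encode His, so the change is synonymous.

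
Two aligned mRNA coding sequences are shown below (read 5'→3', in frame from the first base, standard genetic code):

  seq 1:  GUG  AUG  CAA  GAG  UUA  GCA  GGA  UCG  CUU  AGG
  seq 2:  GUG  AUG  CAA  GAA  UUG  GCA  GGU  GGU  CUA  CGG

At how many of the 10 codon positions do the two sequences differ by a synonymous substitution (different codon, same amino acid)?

Codon 1: GUG Val / GUG Val — identical.
Codon 2: AUG Met / AUG Met — identical.
Codon 3: CAA Gln / CAA Gln — identical.
Codon 4: GAG Glu / GAA Glu — synonymous.
Codon 5: UUA Leu / UUG Leu — synonymous.
Codon 6: GCA Ala / GCA Ala — identical.
Codon 7: GGA Gly / GGU Gly — synonymous.
Codon 8: UCG Ser / GGU Gly — nonsynonymous.
Codon 9: CUU Leu / CUA Leu — synonymous.
Codon 10: AGG Arg / CGG Arg — synonymous.
Synonymous differences: 5.

5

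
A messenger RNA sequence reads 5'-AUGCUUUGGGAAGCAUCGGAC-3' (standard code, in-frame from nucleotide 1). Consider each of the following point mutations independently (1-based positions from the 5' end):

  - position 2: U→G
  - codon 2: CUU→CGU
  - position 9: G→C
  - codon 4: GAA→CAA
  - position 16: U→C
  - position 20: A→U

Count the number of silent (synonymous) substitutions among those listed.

0

Codon 1: AUG (Met) → AGG (Arg) — missense.
Codon 2: CUU (Leu) → CGU (Arg) — missense.
Codon 3: UGG (Trp) → UGC (Cys) — missense.
Codon 4: GAA (Glu) → CAA (Gln) — missense.
Codon 6: UCG (Ser) → CCG (Pro) — missense.
Codon 7: GAC (Asp) → GUC (Val) — missense.
Synonymous: 0 of 6.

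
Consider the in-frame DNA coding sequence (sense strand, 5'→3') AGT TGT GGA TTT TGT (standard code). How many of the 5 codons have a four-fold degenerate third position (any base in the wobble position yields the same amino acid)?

1

Codon 1 AGT (Ser): third position 2-fold.
Codon 2 TGT (Cys): third position 2-fold.
Codon 3 GGA (Gly): third position 4-fold.
Codon 4 TTT (Phe): third position 2-fold.
Codon 5 TGT (Cys): third position 2-fold.
Four-fold degenerate third positions: 1.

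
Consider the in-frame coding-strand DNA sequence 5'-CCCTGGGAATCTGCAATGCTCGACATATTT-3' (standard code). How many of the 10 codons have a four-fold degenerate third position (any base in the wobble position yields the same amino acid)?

4

Codon 1 CCC (Pro): third position 4-fold.
Codon 2 TGG (Trp): third position 1-fold.
Codon 3 GAA (Glu): third position 2-fold.
Codon 4 TCT (Ser): third position 4-fold.
Codon 5 GCA (Ala): third position 4-fold.
Codon 6 ATG (Met): third position 1-fold.
Codon 7 CTC (Leu): third position 4-fold.
Codon 8 GAC (Asp): third position 2-fold.
Codon 9 ATA (Ile): third position 3-fold.
Codon 10 TTT (Phe): third position 2-fold.
Four-fold degenerate third positions: 4.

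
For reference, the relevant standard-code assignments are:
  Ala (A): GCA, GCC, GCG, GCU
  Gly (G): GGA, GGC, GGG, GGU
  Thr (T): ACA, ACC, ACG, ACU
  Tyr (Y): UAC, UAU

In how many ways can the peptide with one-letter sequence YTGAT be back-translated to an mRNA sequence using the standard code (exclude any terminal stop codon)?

512

Tyr: 2 codons.
Thr: 4 codons.
Gly: 4 codons.
Ala: 4 codons.
Thr: 4 codons.
2 × 4 × 4 × 4 × 4 = 512.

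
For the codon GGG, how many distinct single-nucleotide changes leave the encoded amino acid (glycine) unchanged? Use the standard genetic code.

Position 1: none → 0 synonymous.
Position 2: none → 0 synonymous.
Position 3: GGU, GGC, GGA → 3 synonymous.
Total: 0 + 0 + 3 = 3.

3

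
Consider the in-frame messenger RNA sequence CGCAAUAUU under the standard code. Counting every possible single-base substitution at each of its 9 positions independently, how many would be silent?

6

Codon 1 (CGC, Arg): 3 synonymous substitutions.
Codon 2 (AAU, Asn): 1 synonymous substitution.
Codon 3 (AUU, Ile): 2 synonymous substitutions.
Total: 3 + 1 + 2 = 6.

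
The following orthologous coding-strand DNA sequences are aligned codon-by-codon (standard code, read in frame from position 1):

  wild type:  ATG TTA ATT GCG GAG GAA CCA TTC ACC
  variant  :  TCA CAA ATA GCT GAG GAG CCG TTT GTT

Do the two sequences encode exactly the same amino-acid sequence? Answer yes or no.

Codon 1: ATG Met / TCA Ser — nonsynonymous.
Codon 2: TTA Leu / CAA Gln — nonsynonymous.
Codon 3: ATT Ile / ATA Ile — synonymous.
Codon 4: GCG Ala / GCT Ala — synonymous.
Codon 5: GAG Glu / GAG Glu — identical.
Codon 6: GAA Glu / GAG Glu — synonymous.
Codon 7: CCA Pro / CCG Pro — synonymous.
Codon 8: TTC Phe / TTT Phe — synonymous.
Codon 9: ACC Thr / GTT Val — nonsynonymous.
Nonsynonymous differences: 3 → different protein.

no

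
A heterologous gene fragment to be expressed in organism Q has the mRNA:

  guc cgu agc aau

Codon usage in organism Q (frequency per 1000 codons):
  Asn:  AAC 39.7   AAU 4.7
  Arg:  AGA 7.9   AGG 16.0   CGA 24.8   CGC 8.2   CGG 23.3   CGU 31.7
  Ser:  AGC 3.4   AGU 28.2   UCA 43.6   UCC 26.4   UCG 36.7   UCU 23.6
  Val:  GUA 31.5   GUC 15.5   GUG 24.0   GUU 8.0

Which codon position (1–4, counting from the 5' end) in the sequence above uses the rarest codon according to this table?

3

Codon 1 GUC (Val): 15.5 per 1000.
Codon 2 CGU (Arg): 31.7 per 1000.
Codon 3 AGC (Ser): 3.4 per 1000.
Codon 4 AAU (Asn): 4.7 per 1000.
Lowest frequency is 3.4 at codon 3.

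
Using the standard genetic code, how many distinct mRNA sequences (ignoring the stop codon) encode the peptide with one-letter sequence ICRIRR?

Ile: 3 codons.
Cys: 2 codons.
Arg: 6 codons.
Ile: 3 codons.
Arg: 6 codons.
Arg: 6 codons.
3 × 2 × 6 × 3 × 6 × 6 = 3888.

3888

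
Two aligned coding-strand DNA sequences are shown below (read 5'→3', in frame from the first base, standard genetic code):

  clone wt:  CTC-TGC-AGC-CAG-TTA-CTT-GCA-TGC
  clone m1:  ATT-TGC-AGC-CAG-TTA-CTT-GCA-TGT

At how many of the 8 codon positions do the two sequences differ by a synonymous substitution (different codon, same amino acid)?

Codon 1: CTC Leu / ATT Ile — nonsynonymous.
Codon 2: TGC Cys / TGC Cys — identical.
Codon 3: AGC Ser / AGC Ser — identical.
Codon 4: CAG Gln / CAG Gln — identical.
Codon 5: TTA Leu / TTA Leu — identical.
Codon 6: CTT Leu / CTT Leu — identical.
Codon 7: GCA Ala / GCA Ala — identical.
Codon 8: TGC Cys / TGT Cys — synonymous.
Synonymous differences: 1.

1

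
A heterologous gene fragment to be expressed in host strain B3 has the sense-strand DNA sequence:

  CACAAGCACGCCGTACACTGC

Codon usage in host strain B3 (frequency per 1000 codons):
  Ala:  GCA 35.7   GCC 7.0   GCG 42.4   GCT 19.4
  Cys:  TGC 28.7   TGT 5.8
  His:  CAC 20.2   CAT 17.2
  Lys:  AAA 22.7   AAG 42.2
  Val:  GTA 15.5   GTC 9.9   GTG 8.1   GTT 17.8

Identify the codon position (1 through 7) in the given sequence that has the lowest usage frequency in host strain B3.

Codon 1 CAC (His): 20.2 per 1000.
Codon 2 AAG (Lys): 42.2 per 1000.
Codon 3 CAC (His): 20.2 per 1000.
Codon 4 GCC (Ala): 7.0 per 1000.
Codon 5 GTA (Val): 15.5 per 1000.
Codon 6 CAC (His): 20.2 per 1000.
Codon 7 TGC (Cys): 28.7 per 1000.
Lowest frequency is 7.0 at codon 4.

4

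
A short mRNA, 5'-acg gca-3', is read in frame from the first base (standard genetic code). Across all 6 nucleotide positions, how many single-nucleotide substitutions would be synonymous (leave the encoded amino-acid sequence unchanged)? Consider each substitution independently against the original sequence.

Codon 1 (ACG, Thr): 3 synonymous substitutions.
Codon 2 (GCA, Ala): 3 synonymous substitutions.
Total: 3 + 3 = 6.

6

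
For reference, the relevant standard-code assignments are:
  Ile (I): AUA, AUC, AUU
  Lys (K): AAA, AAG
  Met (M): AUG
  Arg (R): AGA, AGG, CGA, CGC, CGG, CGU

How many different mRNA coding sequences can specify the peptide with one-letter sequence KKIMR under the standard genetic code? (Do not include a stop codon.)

Lys: 2 codons.
Lys: 2 codons.
Ile: 3 codons.
Met: 1 codon.
Arg: 6 codons.
2 × 2 × 3 × 1 × 6 = 72.

72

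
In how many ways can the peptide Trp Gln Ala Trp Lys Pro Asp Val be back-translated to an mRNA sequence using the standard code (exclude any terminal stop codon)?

512

Trp: 1 codon.
Gln: 2 codons.
Ala: 4 codons.
Trp: 1 codon.
Lys: 2 codons.
Pro: 4 codons.
Asp: 2 codons.
Val: 4 codons.
1 × 2 × 4 × 1 × 2 × 4 × 2 × 4 = 512.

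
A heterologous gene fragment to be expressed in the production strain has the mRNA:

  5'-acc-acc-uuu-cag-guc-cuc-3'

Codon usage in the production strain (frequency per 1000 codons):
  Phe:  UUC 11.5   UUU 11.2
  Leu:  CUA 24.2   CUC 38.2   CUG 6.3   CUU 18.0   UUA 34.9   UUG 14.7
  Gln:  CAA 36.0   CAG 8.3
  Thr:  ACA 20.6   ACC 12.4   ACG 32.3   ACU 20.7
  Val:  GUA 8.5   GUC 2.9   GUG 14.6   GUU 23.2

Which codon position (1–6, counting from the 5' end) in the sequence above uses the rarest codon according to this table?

5

Codon 1 ACC (Thr): 12.4 per 1000.
Codon 2 ACC (Thr): 12.4 per 1000.
Codon 3 UUU (Phe): 11.2 per 1000.
Codon 4 CAG (Gln): 8.3 per 1000.
Codon 5 GUC (Val): 2.9 per 1000.
Codon 6 CUC (Leu): 38.2 per 1000.
Lowest frequency is 2.9 at codon 5.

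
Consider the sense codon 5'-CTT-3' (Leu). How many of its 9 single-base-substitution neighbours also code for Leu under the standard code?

Position 1: none → 0 synonymous.
Position 2: none → 0 synonymous.
Position 3: CTC, CTA, CTG → 3 synonymous.
Total: 0 + 0 + 3 = 3.

3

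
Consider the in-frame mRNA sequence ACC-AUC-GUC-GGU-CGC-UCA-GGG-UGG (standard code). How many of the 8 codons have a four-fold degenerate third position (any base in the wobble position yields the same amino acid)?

6

Codon 1 ACC (Thr): third position 4-fold.
Codon 2 AUC (Ile): third position 3-fold.
Codon 3 GUC (Val): third position 4-fold.
Codon 4 GGU (Gly): third position 4-fold.
Codon 5 CGC (Arg): third position 4-fold.
Codon 6 UCA (Ser): third position 4-fold.
Codon 7 GGG (Gly): third position 4-fold.
Codon 8 UGG (Trp): third position 1-fold.
Four-fold degenerate third positions: 6.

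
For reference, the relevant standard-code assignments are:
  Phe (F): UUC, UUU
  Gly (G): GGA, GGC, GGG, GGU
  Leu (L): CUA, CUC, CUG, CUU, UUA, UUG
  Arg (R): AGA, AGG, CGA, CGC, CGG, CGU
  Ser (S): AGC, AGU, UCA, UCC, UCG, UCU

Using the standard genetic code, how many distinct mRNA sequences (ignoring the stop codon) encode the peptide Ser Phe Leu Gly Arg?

Ser: 6 codons.
Phe: 2 codons.
Leu: 6 codons.
Gly: 4 codons.
Arg: 6 codons.
6 × 2 × 6 × 4 × 6 = 1728.

1728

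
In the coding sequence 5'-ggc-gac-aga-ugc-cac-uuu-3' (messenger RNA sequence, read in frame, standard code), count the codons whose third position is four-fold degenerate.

Codon 1 GGC (Gly): third position 4-fold.
Codon 2 GAC (Asp): third position 2-fold.
Codon 3 AGA (Arg): third position 2-fold.
Codon 4 UGC (Cys): third position 2-fold.
Codon 5 CAC (His): third position 2-fold.
Codon 6 UUU (Phe): third position 2-fold.
Four-fold degenerate third positions: 1.

1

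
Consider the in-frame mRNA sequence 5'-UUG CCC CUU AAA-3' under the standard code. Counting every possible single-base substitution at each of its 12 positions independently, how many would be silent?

9

Codon 1 (UUG, Leu): 2 synonymous substitutions.
Codon 2 (CCC, Pro): 3 synonymous substitutions.
Codon 3 (CUU, Leu): 3 synonymous substitutions.
Codon 4 (AAA, Lys): 1 synonymous substitution.
Total: 2 + 3 + 3 + 1 = 9.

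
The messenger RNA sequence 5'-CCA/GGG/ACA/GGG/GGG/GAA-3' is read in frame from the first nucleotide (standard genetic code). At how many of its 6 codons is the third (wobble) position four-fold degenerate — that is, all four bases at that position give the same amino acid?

Codon 1 CCA (Pro): third position 4-fold.
Codon 2 GGG (Gly): third position 4-fold.
Codon 3 ACA (Thr): third position 4-fold.
Codon 4 GGG (Gly): third position 4-fold.
Codon 5 GGG (Gly): third position 4-fold.
Codon 6 GAA (Glu): third position 2-fold.
Four-fold degenerate third positions: 5.

5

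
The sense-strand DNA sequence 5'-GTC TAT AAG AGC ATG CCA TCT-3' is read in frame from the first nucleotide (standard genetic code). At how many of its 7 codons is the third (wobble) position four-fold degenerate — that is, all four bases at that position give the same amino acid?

3

Codon 1 GTC (Val): third position 4-fold.
Codon 2 TAT (Tyr): third position 2-fold.
Codon 3 AAG (Lys): third position 2-fold.
Codon 4 AGC (Ser): third position 2-fold.
Codon 5 ATG (Met): third position 1-fold.
Codon 6 CCA (Pro): third position 4-fold.
Codon 7 TCT (Ser): third position 4-fold.
Four-fold degenerate third positions: 3.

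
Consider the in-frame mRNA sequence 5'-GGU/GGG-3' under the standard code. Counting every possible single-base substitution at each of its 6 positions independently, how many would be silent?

Codon 1 (GGU, Gly): 3 synonymous substitutions.
Codon 2 (GGG, Gly): 3 synonymous substitutions.
Total: 3 + 3 = 6.

6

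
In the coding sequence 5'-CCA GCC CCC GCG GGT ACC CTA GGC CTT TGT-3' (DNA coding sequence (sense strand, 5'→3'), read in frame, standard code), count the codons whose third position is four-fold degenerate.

Codon 1 CCA (Pro): third position 4-fold.
Codon 2 GCC (Ala): third position 4-fold.
Codon 3 CCC (Pro): third position 4-fold.
Codon 4 GCG (Ala): third position 4-fold.
Codon 5 GGT (Gly): third position 4-fold.
Codon 6 ACC (Thr): third position 4-fold.
Codon 7 CTA (Leu): third position 4-fold.
Codon 8 GGC (Gly): third position 4-fold.
Codon 9 CTT (Leu): third position 4-fold.
Codon 10 TGT (Cys): third position 2-fold.
Four-fold degenerate third positions: 9.

9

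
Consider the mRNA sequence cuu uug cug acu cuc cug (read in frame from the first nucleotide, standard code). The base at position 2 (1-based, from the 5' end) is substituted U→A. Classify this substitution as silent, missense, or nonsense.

missense

Position 2 falls in codon 1: CUU → Leu.
After the substitution the codon is CAU → His.
Leu ≠ His, so this is a missense mutation.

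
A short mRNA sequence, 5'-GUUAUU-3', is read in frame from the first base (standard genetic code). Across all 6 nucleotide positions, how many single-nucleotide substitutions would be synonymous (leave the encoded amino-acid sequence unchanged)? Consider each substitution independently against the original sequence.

Codon 1 (GUU, Val): 3 synonymous substitutions.
Codon 2 (AUU, Ile): 2 synonymous substitutions.
Total: 3 + 2 = 5.

5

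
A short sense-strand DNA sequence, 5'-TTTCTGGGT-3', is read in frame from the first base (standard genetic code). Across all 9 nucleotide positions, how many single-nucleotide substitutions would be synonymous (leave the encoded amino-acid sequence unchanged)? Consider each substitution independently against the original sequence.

8

Codon 1 (TTT, Phe): 1 synonymous substitution.
Codon 2 (CTG, Leu): 4 synonymous substitutions.
Codon 3 (GGT, Gly): 3 synonymous substitutions.
Total: 1 + 4 + 3 = 8.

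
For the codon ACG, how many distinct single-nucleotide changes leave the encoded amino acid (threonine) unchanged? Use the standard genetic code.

Position 1: none → 0 synonymous.
Position 2: none → 0 synonymous.
Position 3: ACU, ACC, ACA → 3 synonymous.
Total: 0 + 0 + 3 = 3.

3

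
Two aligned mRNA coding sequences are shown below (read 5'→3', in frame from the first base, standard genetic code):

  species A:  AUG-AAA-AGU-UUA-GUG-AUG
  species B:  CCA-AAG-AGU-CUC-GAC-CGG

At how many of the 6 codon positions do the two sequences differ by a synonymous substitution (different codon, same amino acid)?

2

Codon 1: AUG Met / CCA Pro — nonsynonymous.
Codon 2: AAA Lys / AAG Lys — synonymous.
Codon 3: AGU Ser / AGU Ser — identical.
Codon 4: UUA Leu / CUC Leu — synonymous.
Codon 5: GUG Val / GAC Asp — nonsynonymous.
Codon 6: AUG Met / CGG Arg — nonsynonymous.
Synonymous differences: 2.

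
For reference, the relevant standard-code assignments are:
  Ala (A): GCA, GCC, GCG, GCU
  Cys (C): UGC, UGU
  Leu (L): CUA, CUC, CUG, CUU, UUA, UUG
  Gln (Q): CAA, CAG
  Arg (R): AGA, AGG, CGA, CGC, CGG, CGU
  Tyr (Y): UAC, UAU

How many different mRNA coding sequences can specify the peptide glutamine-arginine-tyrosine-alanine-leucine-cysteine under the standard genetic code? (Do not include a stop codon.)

1152

Gln: 2 codons.
Arg: 6 codons.
Tyr: 2 codons.
Ala: 4 codons.
Leu: 6 codons.
Cys: 2 codons.
2 × 6 × 2 × 4 × 6 × 2 = 1152.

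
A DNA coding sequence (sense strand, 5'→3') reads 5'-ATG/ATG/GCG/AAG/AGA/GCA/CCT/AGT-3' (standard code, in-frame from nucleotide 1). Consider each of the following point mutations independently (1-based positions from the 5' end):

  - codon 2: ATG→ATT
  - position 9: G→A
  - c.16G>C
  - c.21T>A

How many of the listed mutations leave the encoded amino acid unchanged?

2

Codon 2: ATG (Met) → ATT (Ile) — missense.
Codon 3: GCG (Ala) → GCA (Ala) — synonymous.
Codon 6: GCA (Ala) → CCA (Pro) — missense.
Codon 7: CCT (Pro) → CCA (Pro) — synonymous.
Synonymous: 2 of 4.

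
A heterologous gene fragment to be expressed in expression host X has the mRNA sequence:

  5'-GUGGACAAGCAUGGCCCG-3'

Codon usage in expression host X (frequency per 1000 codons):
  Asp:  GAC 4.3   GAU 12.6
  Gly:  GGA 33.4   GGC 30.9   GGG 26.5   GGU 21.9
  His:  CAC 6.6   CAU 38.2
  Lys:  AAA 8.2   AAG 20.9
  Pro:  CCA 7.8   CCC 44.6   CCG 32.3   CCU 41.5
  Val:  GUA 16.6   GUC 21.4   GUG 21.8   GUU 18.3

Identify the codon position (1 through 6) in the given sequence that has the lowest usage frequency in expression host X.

Codon 1 GUG (Val): 21.8 per 1000.
Codon 2 GAC (Asp): 4.3 per 1000.
Codon 3 AAG (Lys): 20.9 per 1000.
Codon 4 CAU (His): 38.2 per 1000.
Codon 5 GGC (Gly): 30.9 per 1000.
Codon 6 CCG (Pro): 32.3 per 1000.
Lowest frequency is 4.3 at codon 2.

2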